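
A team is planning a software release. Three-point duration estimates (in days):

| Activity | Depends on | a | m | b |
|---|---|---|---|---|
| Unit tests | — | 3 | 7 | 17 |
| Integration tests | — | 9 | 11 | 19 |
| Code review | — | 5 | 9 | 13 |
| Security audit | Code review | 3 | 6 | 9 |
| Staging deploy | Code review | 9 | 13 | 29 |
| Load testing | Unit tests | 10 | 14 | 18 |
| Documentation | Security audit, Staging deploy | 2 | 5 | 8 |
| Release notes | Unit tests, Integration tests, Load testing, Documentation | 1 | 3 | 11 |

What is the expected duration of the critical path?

te_Unit tests = (3 + 4·7 + 17)/6 = 48/6 = 8
te_Integration tests = (9 + 4·11 + 19)/6 = 72/6 = 12
te_Code review = (5 + 4·9 + 13)/6 = 54/6 = 9
te_Security audit = (3 + 4·6 + 9)/6 = 36/6 = 6
te_Staging deploy = (9 + 4·13 + 29)/6 = 90/6 = 15
te_Load testing = (10 + 4·14 + 18)/6 = 84/6 = 14
te_Documentation = (2 + 4·5 + 8)/6 = 30/6 = 5
te_Release notes = (1 + 4·3 + 11)/6 = 24/6 = 4

Forward pass:
ES_Unit tests = 0; EF_Unit tests = 8
ES_Integration tests = 0; EF_Integration tests = 12
ES_Code review = 0; EF_Code review = 9
ES_Security audit = 9; EF_Security audit = 9+6 = 15
ES_Staging deploy = 9; EF_Staging deploy = 9+15 = 24
ES_Load testing = 8; EF_Load testing = 8+14 = 22
ES_Documentation = max(EF_Security audit=15, EF_Staging deploy=24) = 24; EF_Documentation = 24+5 = 29
ES_Release notes = max(EF_Unit tests=8, EF_Integration tests=12, EF_Load testing=22, EF_Documentation=29) = 29; EF_Release notes = 29+4 = 33
Expected project duration μ = 33 days. Critical path: Code review → Staging deploy → Documentation → Release notes.

33 days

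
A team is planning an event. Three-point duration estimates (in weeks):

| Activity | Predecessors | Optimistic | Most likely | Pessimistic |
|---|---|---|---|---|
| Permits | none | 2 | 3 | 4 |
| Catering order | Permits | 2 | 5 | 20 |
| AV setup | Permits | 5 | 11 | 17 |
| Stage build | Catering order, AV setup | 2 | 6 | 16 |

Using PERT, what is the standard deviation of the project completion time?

3.09 weeks

te_Permits = (2 + 4·3 + 4)/6 = 18/6 = 3; σ²_Permits = ((4−2)/6)² = 0.111
te_Catering order = (2 + 4·5 + 20)/6 = 42/6 = 7; σ²_Catering order = ((20−2)/6)² = 9.000
te_AV setup = (5 + 4·11 + 17)/6 = 66/6 = 11; σ²_AV setup = ((17−5)/6)² = 4.000
te_Stage build = (2 + 4·6 + 16)/6 = 42/6 = 7; σ²_Stage build = ((16−2)/6)² = 5.444

Forward pass:
ES_Permits = 0; EF_Permits = 3
ES_Catering order = 3; EF_Catering order = 3+7 = 10
ES_AV setup = 3; EF_AV setup = 3+11 = 14
ES_Stage build = max(EF_Catering order=10, EF_AV setup=14) = 14; EF_Stage build = 14+7 = 21
Expected project duration μ = 21 weeks. Critical path: Permits → AV setup → Stage build.

Variance along critical path = 0.111 + 4.000 + 5.444 = 9.556
σ = √9.556 = 3.091 weeks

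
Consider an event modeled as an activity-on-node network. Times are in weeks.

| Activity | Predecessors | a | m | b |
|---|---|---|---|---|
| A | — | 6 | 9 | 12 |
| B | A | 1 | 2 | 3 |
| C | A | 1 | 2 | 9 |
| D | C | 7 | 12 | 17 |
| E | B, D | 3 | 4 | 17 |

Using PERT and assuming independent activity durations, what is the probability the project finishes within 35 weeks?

0.934

te_A = (6 + 4·9 + 12)/6 = 54/6 = 9; σ²_A = ((12−6)/6)² = 1.000
te_B = (1 + 4·2 + 3)/6 = 12/6 = 2; σ²_B = ((3−1)/6)² = 0.111
te_C = (1 + 4·2 + 9)/6 = 18/6 = 3; σ²_C = ((9−1)/6)² = 1.778
te_D = (7 + 4·12 + 17)/6 = 72/6 = 12; σ²_D = ((17−7)/6)² = 2.778
te_E = (3 + 4·4 + 17)/6 = 36/6 = 6; σ²_E = ((17−3)/6)² = 5.444

Forward pass:
ES_A = 0; EF_A = 9
ES_B = 9; EF_B = 9+2 = 11
ES_C = 9; EF_C = 9+3 = 12
ES_D = 12; EF_D = 12+12 = 24
ES_E = max(EF_B=11, EF_D=24) = 24; EF_E = 24+6 = 30
Expected project duration μ = 30 weeks. Critical path: A → C → D → E.

Variance along critical path = 1.000 + 1.778 + 2.778 + 5.444 = 11.000; σ = √11.000 = 3.317 weeks.
Z = (35 − 30) / 3.317 = 1.508
P(T ≤ 35) = Φ(1.508) ≈ 0.934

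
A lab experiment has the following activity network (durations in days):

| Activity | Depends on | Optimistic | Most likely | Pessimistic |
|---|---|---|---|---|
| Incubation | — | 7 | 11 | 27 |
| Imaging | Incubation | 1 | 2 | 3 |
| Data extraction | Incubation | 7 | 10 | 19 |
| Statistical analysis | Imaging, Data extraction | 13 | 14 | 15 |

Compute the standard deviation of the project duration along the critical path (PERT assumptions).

3.90 days

te_Incubation = (7 + 4·11 + 27)/6 = 78/6 = 13; σ²_Incubation = ((27−7)/6)² = 11.111
te_Imaging = (1 + 4·2 + 3)/6 = 12/6 = 2; σ²_Imaging = ((3−1)/6)² = 0.111
te_Data extraction = (7 + 4·10 + 19)/6 = 66/6 = 11; σ²_Data extraction = ((19−7)/6)² = 4.000
te_Statistical analysis = (13 + 4·14 + 15)/6 = 84/6 = 14; σ²_Statistical analysis = ((15−13)/6)² = 0.111

Forward pass:
ES_Incubation = 0; EF_Incubation = 13
ES_Imaging = 13; EF_Imaging = 13+2 = 15
ES_Data extraction = 13; EF_Data extraction = 13+11 = 24
ES_Statistical analysis = max(EF_Imaging=15, EF_Data extraction=24) = 24; EF_Statistical analysis = 24+14 = 38
Expected project duration μ = 38 days. Critical path: Incubation → Data extraction → Statistical analysis.

Variance along critical path = 11.111 + 4.000 + 0.111 = 15.222
σ = √15.222 = 3.902 days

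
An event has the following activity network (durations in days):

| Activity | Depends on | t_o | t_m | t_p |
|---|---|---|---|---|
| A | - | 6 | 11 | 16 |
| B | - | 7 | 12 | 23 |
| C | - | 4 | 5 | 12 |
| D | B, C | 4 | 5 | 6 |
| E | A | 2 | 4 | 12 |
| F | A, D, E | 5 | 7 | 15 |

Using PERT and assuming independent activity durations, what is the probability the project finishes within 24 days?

te_A = (6 + 4·11 + 16)/6 = 66/6 = 11; σ²_A = ((16−6)/6)² = 2.778
te_B = (7 + 4·12 + 23)/6 = 78/6 = 13; σ²_B = ((23−7)/6)² = 7.111
te_C = (4 + 4·5 + 12)/6 = 36/6 = 6; σ²_C = ((12−4)/6)² = 1.778
te_D = (4 + 4·5 + 6)/6 = 30/6 = 5; σ²_D = ((6−4)/6)² = 0.111
te_E = (2 + 4·4 + 12)/6 = 30/6 = 5; σ²_E = ((12−2)/6)² = 2.778
te_F = (5 + 4·7 + 15)/6 = 48/6 = 8; σ²_F = ((15−5)/6)² = 2.778

Forward pass:
ES_A = 0; EF_A = 11
ES_B = 0; EF_B = 13
ES_C = 0; EF_C = 6
ES_D = max(EF_B=13, EF_C=6) = 13; EF_D = 13+5 = 18
ES_E = 11; EF_E = 11+5 = 16
ES_F = max(EF_A=11, EF_D=18, EF_E=16) = 18; EF_F = 18+8 = 26
Expected project duration μ = 26 days. Critical path: B → D → F.

Variance along critical path = 7.111 + 0.111 + 2.778 = 10.000; σ = √10.000 = 3.162 days.
Z = (24 − 26) / 3.162 = -0.632
P(T ≤ 24) = Φ(-0.632) ≈ 0.264

0.264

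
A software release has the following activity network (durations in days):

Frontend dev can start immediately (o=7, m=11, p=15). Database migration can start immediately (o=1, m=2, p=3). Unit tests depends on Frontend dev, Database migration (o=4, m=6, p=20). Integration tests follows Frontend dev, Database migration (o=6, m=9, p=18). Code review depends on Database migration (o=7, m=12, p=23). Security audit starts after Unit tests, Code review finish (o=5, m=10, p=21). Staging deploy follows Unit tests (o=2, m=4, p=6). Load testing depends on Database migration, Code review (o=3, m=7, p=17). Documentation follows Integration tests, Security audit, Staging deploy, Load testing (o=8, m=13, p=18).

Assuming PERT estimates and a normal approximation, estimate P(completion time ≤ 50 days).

te_Frontend dev = (7 + 4·11 + 15)/6 = 66/6 = 11; σ²_Frontend dev = ((15−7)/6)² = 1.778
te_Database migration = (1 + 4·2 + 3)/6 = 12/6 = 2; σ²_Database migration = ((3−1)/6)² = 0.111
te_Unit tests = (4 + 4·6 + 20)/6 = 48/6 = 8; σ²_Unit tests = ((20−4)/6)² = 7.111
te_Integration tests = (6 + 4·9 + 18)/6 = 60/6 = 10; σ²_Integration tests = ((18−6)/6)² = 4.000
te_Code review = (7 + 4·12 + 23)/6 = 78/6 = 13; σ²_Code review = ((23−7)/6)² = 7.111
te_Security audit = (5 + 4·10 + 21)/6 = 66/6 = 11; σ²_Security audit = ((21−5)/6)² = 7.111
te_Staging deploy = (2 + 4·4 + 6)/6 = 24/6 = 4; σ²_Staging deploy = ((6−2)/6)² = 0.444
te_Load testing = (3 + 4·7 + 17)/6 = 48/6 = 8; σ²_Load testing = ((17−3)/6)² = 5.444
te_Documentation = (8 + 4·13 + 18)/6 = 78/6 = 13; σ²_Documentation = ((18−8)/6)² = 2.778

Forward pass:
ES_Frontend dev = 0; EF_Frontend dev = 11
ES_Database migration = 0; EF_Database migration = 2
ES_Unit tests = max(EF_Frontend dev=11, EF_Database migration=2) = 11; EF_Unit tests = 11+8 = 19
ES_Integration tests = max(EF_Frontend dev=11, EF_Database migration=2) = 11; EF_Integration tests = 11+10 = 21
ES_Code review = 2; EF_Code review = 2+13 = 15
ES_Security audit = max(EF_Unit tests=19, EF_Code review=15) = 19; EF_Security audit = 19+11 = 30
ES_Staging deploy = 19; EF_Staging deploy = 19+4 = 23
ES_Load testing = max(EF_Database migration=2, EF_Code review=15) = 15; EF_Load testing = 15+8 = 23
ES_Documentation = max(EF_Integration tests=21, EF_Security audit=30, EF_Staging deploy=23, EF_Load testing=23) = 30; EF_Documentation = 30+13 = 43
Expected project duration μ = 43 days. Critical path: Frontend dev → Unit tests → Security audit → Documentation.

Variance along critical path = 1.778 + 7.111 + 7.111 + 2.778 = 18.778; σ = √18.778 = 4.333 days.
Z = (50 − 43) / 4.333 = 1.615
P(T ≤ 50) = Φ(1.615) ≈ 0.947

0.947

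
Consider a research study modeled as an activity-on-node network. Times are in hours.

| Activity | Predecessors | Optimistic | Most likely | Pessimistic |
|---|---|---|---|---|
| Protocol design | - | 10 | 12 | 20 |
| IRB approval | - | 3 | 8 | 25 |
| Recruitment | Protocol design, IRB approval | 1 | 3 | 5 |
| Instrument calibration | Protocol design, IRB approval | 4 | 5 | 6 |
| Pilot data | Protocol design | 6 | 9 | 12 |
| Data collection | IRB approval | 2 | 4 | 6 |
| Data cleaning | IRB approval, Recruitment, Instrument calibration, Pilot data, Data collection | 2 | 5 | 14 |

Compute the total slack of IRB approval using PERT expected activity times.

te_Protocol design = (10 + 4·12 + 20)/6 = 78/6 = 13
te_IRB approval = (3 + 4·8 + 25)/6 = 60/6 = 10
te_Recruitment = (1 + 4·3 + 5)/6 = 18/6 = 3
te_Instrument calibration = (4 + 4·5 + 6)/6 = 30/6 = 5
te_Pilot data = (6 + 4·9 + 12)/6 = 54/6 = 9
te_Data collection = (2 + 4·4 + 6)/6 = 24/6 = 4
te_Data cleaning = (2 + 4·5 + 14)/6 = 36/6 = 6

Forward pass:
ES_Protocol design = 0; EF_Protocol design = 13
ES_IRB approval = 0; EF_IRB approval = 10
ES_Recruitment = max(EF_Protocol design=13, EF_IRB approval=10) = 13; EF_Recruitment = 13+3 = 16
ES_Instrument calibration = max(EF_Protocol design=13, EF_IRB approval=10) = 13; EF_Instrument calibration = 13+5 = 18
ES_Pilot data = 13; EF_Pilot data = 13+9 = 22
ES_Data collection = 10; EF_Data collection = 10+4 = 14
ES_Data cleaning = max(EF_IRB approval=10, EF_Recruitment=16, EF_Instrument calibration=18, EF_Pilot data=22, EF_Data collection=14) = 22; EF_Data cleaning = 22+6 = 28
Expected project duration μ = 28 hours. Critical path: Protocol design → Pilot data → Data cleaning.

Backward pass:
LF_Data cleaning = 28; LS_Data cleaning = 28−6 = 22
LF_Data collection = LS_Data cleaning = 22; LS_Data collection = 22−4 = 18
LF_Pilot data = LS_Data cleaning = 22; LS_Pilot data = 22−9 = 13
LF_Instrument calibration = LS_Data cleaning = 22; LS_Instrument calibration = 22−5 = 17
LF_Recruitment = LS_Data cleaning = 22; LS_Recruitment = 22−3 = 19
LF_IRB approval = min(LS_Recruitment=19, LS_Instrument calibration=17, LS_Data collection=18, LS_Data cleaning=22) = 17; LS_IRB approval = 17−10 = 7
LF_Protocol design = min(LS_Recruitment=19, LS_Instrument calibration=17, LS_Pilot data=13) = 13; LS_Protocol design = 13−13 = 0
Slack_IRB approval = LS_IRB approval − ES_IRB approval = 7 − 0 = 7

7 hours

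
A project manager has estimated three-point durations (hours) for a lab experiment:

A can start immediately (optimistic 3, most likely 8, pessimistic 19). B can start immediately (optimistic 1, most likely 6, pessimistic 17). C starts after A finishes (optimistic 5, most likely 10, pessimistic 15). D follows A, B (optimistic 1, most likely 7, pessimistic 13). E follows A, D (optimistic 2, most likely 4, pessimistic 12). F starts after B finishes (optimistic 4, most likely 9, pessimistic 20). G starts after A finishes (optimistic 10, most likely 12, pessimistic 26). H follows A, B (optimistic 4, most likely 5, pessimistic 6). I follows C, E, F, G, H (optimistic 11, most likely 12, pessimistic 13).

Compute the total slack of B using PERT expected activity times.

te_A = (3 + 4·8 + 19)/6 = 54/6 = 9
te_B = (1 + 4·6 + 17)/6 = 42/6 = 7
te_C = (5 + 4·10 + 15)/6 = 60/6 = 10
te_D = (1 + 4·7 + 13)/6 = 42/6 = 7
te_E = (2 + 4·4 + 12)/6 = 30/6 = 5
te_F = (4 + 4·9 + 20)/6 = 60/6 = 10
te_G = (10 + 4·12 + 26)/6 = 84/6 = 14
te_H = (4 + 4·5 + 6)/6 = 30/6 = 5
te_I = (11 + 4·12 + 13)/6 = 72/6 = 12

Forward pass:
ES_A = 0; EF_A = 9
ES_B = 0; EF_B = 7
ES_C = 9; EF_C = 9+10 = 19
ES_D = max(EF_A=9, EF_B=7) = 9; EF_D = 9+7 = 16
ES_E = max(EF_A=9, EF_D=16) = 16; EF_E = 16+5 = 21
ES_F = 7; EF_F = 7+10 = 17
ES_G = 9; EF_G = 9+14 = 23
ES_H = max(EF_A=9, EF_B=7) = 9; EF_H = 9+5 = 14
ES_I = max(EF_C=19, EF_E=21, EF_F=17, EF_G=23, EF_H=14) = 23; EF_I = 23+12 = 35
Expected project duration μ = 35 hours. Critical path: A → G → I.

Backward pass:
LF_I = 35; LS_I = 35−12 = 23
LF_H = LS_I = 23; LS_H = 23−5 = 18
LF_G = LS_I = 23; LS_G = 23−14 = 9
LF_F = LS_I = 23; LS_F = 23−10 = 13
LF_E = LS_I = 23; LS_E = 23−5 = 18
LF_D = LS_E = 18; LS_D = 18−7 = 11
LF_C = LS_I = 23; LS_C = 23−10 = 13
LF_B = min(LS_D=11, LS_F=13, LS_H=18) = 11; LS_B = 11−7 = 4
LF_A = min(LS_C=13, LS_D=11, LS_E=18, LS_G=9, LS_H=18) = 9; LS_A = 9−9 = 0
Slack_B = LS_B − ES_B = 4 − 0 = 4

4 hours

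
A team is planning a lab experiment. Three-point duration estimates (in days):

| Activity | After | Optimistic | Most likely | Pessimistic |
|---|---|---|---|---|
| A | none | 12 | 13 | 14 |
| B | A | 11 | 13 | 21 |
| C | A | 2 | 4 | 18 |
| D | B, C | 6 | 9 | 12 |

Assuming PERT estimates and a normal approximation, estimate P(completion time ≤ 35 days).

0.306

te_A = (12 + 4·13 + 14)/6 = 78/6 = 13; σ²_A = ((14−12)/6)² = 0.111
te_B = (11 + 4·13 + 21)/6 = 84/6 = 14; σ²_B = ((21−11)/6)² = 2.778
te_C = (2 + 4·4 + 18)/6 = 36/6 = 6; σ²_C = ((18−2)/6)² = 7.111
te_D = (6 + 4·9 + 12)/6 = 54/6 = 9; σ²_D = ((12−6)/6)² = 1.000

Forward pass:
ES_A = 0; EF_A = 13
ES_B = 13; EF_B = 13+14 = 27
ES_C = 13; EF_C = 13+6 = 19
ES_D = max(EF_B=27, EF_C=19) = 27; EF_D = 27+9 = 36
Expected project duration μ = 36 days. Critical path: A → B → D.

Variance along critical path = 0.111 + 2.778 + 1.000 = 3.889; σ = √3.889 = 1.972 days.
Z = (35 − 36) / 1.972 = -0.507
P(T ≤ 35) = Φ(-0.507) ≈ 0.306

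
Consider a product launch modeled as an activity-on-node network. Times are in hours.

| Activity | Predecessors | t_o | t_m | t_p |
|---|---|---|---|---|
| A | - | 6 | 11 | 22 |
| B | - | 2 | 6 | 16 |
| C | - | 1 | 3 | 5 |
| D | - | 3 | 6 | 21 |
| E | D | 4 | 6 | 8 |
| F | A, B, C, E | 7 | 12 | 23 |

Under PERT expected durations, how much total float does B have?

7 hours

te_A = (6 + 4·11 + 22)/6 = 72/6 = 12
te_B = (2 + 4·6 + 16)/6 = 42/6 = 7
te_C = (1 + 4·3 + 5)/6 = 18/6 = 3
te_D = (3 + 4·6 + 21)/6 = 48/6 = 8
te_E = (4 + 4·6 + 8)/6 = 36/6 = 6
te_F = (7 + 4·12 + 23)/6 = 78/6 = 13

Forward pass:
ES_A = 0; EF_A = 12
ES_B = 0; EF_B = 7
ES_C = 0; EF_C = 3
ES_D = 0; EF_D = 8
ES_E = 8; EF_E = 8+6 = 14
ES_F = max(EF_A=12, EF_B=7, EF_C=3, EF_E=14) = 14; EF_F = 14+13 = 27
Expected project duration μ = 27 hours. Critical path: D → E → F.

Backward pass:
LF_F = 27; LS_F = 27−13 = 14
LF_E = LS_F = 14; LS_E = 14−6 = 8
LF_D = LS_E = 8; LS_D = 8−8 = 0
LF_C = LS_F = 14; LS_C = 14−3 = 11
LF_B = LS_F = 14; LS_B = 14−7 = 7
LF_A = LS_F = 14; LS_A = 14−12 = 2
Slack_B = LS_B − ES_B = 7 − 0 = 7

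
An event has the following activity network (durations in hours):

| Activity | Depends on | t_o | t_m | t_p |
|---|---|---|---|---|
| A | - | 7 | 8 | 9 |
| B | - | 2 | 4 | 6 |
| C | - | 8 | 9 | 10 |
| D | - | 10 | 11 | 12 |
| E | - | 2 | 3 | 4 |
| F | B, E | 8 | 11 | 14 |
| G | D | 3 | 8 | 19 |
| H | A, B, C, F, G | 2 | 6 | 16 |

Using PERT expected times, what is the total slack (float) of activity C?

11 hours

te_A = (7 + 4·8 + 9)/6 = 48/6 = 8
te_B = (2 + 4·4 + 6)/6 = 24/6 = 4
te_C = (8 + 4·9 + 10)/6 = 54/6 = 9
te_D = (10 + 4·11 + 12)/6 = 66/6 = 11
te_E = (2 + 4·3 + 4)/6 = 18/6 = 3
te_F = (8 + 4·11 + 14)/6 = 66/6 = 11
te_G = (3 + 4·8 + 19)/6 = 54/6 = 9
te_H = (2 + 4·6 + 16)/6 = 42/6 = 7

Forward pass:
ES_A = 0; EF_A = 8
ES_B = 0; EF_B = 4
ES_C = 0; EF_C = 9
ES_D = 0; EF_D = 11
ES_E = 0; EF_E = 3
ES_F = max(EF_B=4, EF_E=3) = 4; EF_F = 4+11 = 15
ES_G = 11; EF_G = 11+9 = 20
ES_H = max(EF_A=8, EF_B=4, EF_C=9, EF_F=15, EF_G=20) = 20; EF_H = 20+7 = 27
Expected project duration μ = 27 hours. Critical path: D → G → H.

Backward pass:
LF_H = 27; LS_H = 27−7 = 20
LF_G = LS_H = 20; LS_G = 20−9 = 11
LF_F = LS_H = 20; LS_F = 20−11 = 9
LF_E = LS_F = 9; LS_E = 9−3 = 6
LF_D = LS_G = 11; LS_D = 11−11 = 0
LF_C = LS_H = 20; LS_C = 20−9 = 11
LF_B = min(LS_F=9, LS_H=20) = 9; LS_B = 9−4 = 5
LF_A = LS_H = 20; LS_A = 20−8 = 12
Slack_C = LS_C − ES_C = 11 − 0 = 11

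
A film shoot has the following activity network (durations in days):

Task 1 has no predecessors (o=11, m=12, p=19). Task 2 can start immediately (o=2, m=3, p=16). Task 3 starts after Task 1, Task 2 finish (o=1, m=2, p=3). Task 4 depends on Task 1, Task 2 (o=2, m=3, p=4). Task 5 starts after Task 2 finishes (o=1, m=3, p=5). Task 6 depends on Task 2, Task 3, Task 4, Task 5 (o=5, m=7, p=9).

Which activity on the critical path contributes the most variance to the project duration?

Task 1

te_Task 1 = (11 + 4·12 + 19)/6 = 78/6 = 13; σ²_Task 1 = ((19−11)/6)² = 1.778
te_Task 2 = (2 + 4·3 + 16)/6 = 30/6 = 5; σ²_Task 2 = ((16−2)/6)² = 5.444
te_Task 3 = (1 + 4·2 + 3)/6 = 12/6 = 2; σ²_Task 3 = ((3−1)/6)² = 0.111
te_Task 4 = (2 + 4·3 + 4)/6 = 18/6 = 3; σ²_Task 4 = ((4−2)/6)² = 0.111
te_Task 5 = (1 + 4·3 + 5)/6 = 18/6 = 3; σ²_Task 5 = ((5−1)/6)² = 0.444
te_Task 6 = (5 + 4·7 + 9)/6 = 42/6 = 7; σ²_Task 6 = ((9−5)/6)² = 0.444

Forward pass:
ES_Task 1 = 0; EF_Task 1 = 13
ES_Task 2 = 0; EF_Task 2 = 5
ES_Task 3 = max(EF_Task 1=13, EF_Task 2=5) = 13; EF_Task 3 = 13+2 = 15
ES_Task 4 = max(EF_Task 1=13, EF_Task 2=5) = 13; EF_Task 4 = 13+3 = 16
ES_Task 5 = 5; EF_Task 5 = 5+3 = 8
ES_Task 6 = max(EF_Task 2=5, EF_Task 3=15, EF_Task 4=16, EF_Task 5=8) = 16; EF_Task 6 = 16+7 = 23
Expected project duration μ = 23 days. Critical path: Task 1 → Task 4 → Task 6.

Variances on critical path: σ²_Task 1=1.778, σ²_Task 4=0.111, σ²_Task 6=0.444.
Largest is σ²_Task 1 = 1.778.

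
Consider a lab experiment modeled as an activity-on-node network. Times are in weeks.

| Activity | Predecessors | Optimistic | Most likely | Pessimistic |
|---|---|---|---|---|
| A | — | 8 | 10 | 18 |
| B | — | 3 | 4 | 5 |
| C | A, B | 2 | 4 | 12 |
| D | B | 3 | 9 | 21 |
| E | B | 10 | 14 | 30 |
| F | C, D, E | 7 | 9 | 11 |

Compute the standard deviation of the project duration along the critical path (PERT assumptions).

3.42 weeks

te_A = (8 + 4·10 + 18)/6 = 66/6 = 11; σ²_A = ((18−8)/6)² = 2.778
te_B = (3 + 4·4 + 5)/6 = 24/6 = 4; σ²_B = ((5−3)/6)² = 0.111
te_C = (2 + 4·4 + 12)/6 = 30/6 = 5; σ²_C = ((12−2)/6)² = 2.778
te_D = (3 + 4·9 + 21)/6 = 60/6 = 10; σ²_D = ((21−3)/6)² = 9.000
te_E = (10 + 4·14 + 30)/6 = 96/6 = 16; σ²_E = ((30−10)/6)² = 11.111
te_F = (7 + 4·9 + 11)/6 = 54/6 = 9; σ²_F = ((11−7)/6)² = 0.444

Forward pass:
ES_A = 0; EF_A = 11
ES_B = 0; EF_B = 4
ES_C = max(EF_A=11, EF_B=4) = 11; EF_C = 11+5 = 16
ES_D = 4; EF_D = 4+10 = 14
ES_E = 4; EF_E = 4+16 = 20
ES_F = max(EF_C=16, EF_D=14, EF_E=20) = 20; EF_F = 20+9 = 29
Expected project duration μ = 29 weeks. Critical path: B → E → F.

Variance along critical path = 0.111 + 11.111 + 0.444 = 11.667
σ = √11.667 = 3.416 weeks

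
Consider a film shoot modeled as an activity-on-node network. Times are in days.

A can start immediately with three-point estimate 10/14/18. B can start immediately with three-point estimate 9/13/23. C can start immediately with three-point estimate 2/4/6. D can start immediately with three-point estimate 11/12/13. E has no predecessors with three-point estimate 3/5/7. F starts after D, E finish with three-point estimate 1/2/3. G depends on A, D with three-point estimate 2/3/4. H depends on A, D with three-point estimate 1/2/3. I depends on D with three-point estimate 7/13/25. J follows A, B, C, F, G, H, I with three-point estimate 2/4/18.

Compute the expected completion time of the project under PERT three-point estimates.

32 days

te_A = (10 + 4·14 + 18)/6 = 84/6 = 14
te_B = (9 + 4·13 + 23)/6 = 84/6 = 14
te_C = (2 + 4·4 + 6)/6 = 24/6 = 4
te_D = (11 + 4·12 + 13)/6 = 72/6 = 12
te_E = (3 + 4·5 + 7)/6 = 30/6 = 5
te_F = (1 + 4·2 + 3)/6 = 12/6 = 2
te_G = (2 + 4·3 + 4)/6 = 18/6 = 3
te_H = (1 + 4·2 + 3)/6 = 12/6 = 2
te_I = (7 + 4·13 + 25)/6 = 84/6 = 14
te_J = (2 + 4·4 + 18)/6 = 36/6 = 6

Forward pass:
ES_A = 0; EF_A = 14
ES_B = 0; EF_B = 14
ES_C = 0; EF_C = 4
ES_D = 0; EF_D = 12
ES_E = 0; EF_E = 5
ES_F = max(EF_D=12, EF_E=5) = 12; EF_F = 12+2 = 14
ES_G = max(EF_A=14, EF_D=12) = 14; EF_G = 14+3 = 17
ES_H = max(EF_A=14, EF_D=12) = 14; EF_H = 14+2 = 16
ES_I = 12; EF_I = 12+14 = 26
ES_J = max(EF_A=14, EF_B=14, EF_C=4, EF_F=14, EF_G=17, EF_H=16, EF_I=26) = 26; EF_J = 26+6 = 32
Expected project duration μ = 32 days. Critical path: D → I → J.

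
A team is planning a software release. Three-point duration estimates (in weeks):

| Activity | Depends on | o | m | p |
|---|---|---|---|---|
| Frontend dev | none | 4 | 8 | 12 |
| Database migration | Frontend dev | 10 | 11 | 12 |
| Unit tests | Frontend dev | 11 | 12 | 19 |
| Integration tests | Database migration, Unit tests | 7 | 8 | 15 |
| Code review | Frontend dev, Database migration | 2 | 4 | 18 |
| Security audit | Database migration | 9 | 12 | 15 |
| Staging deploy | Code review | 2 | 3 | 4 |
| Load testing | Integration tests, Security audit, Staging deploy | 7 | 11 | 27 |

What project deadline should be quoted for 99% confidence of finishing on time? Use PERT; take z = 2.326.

52.7 weeks

te_Frontend dev = (4 + 4·8 + 12)/6 = 48/6 = 8; σ²_Frontend dev = ((12−4)/6)² = 1.778
te_Database migration = (10 + 4·11 + 12)/6 = 66/6 = 11; σ²_Database migration = ((12−10)/6)² = 0.111
te_Unit tests = (11 + 4·12 + 19)/6 = 78/6 = 13; σ²_Unit tests = ((19−11)/6)² = 1.778
te_Integration tests = (7 + 4·8 + 15)/6 = 54/6 = 9; σ²_Integration tests = ((15−7)/6)² = 1.778
te_Code review = (2 + 4·4 + 18)/6 = 36/6 = 6; σ²_Code review = ((18−2)/6)² = 7.111
te_Security audit = (9 + 4·12 + 15)/6 = 72/6 = 12; σ²_Security audit = ((15−9)/6)² = 1.000
te_Staging deploy = (2 + 4·3 + 4)/6 = 18/6 = 3; σ²_Staging deploy = ((4−2)/6)² = 0.111
te_Load testing = (7 + 4·11 + 27)/6 = 78/6 = 13; σ²_Load testing = ((27−7)/6)² = 11.111

Forward pass:
ES_Frontend dev = 0; EF_Frontend dev = 8
ES_Database migration = 8; EF_Database migration = 8+11 = 19
ES_Unit tests = 8; EF_Unit tests = 8+13 = 21
ES_Integration tests = max(EF_Database migration=19, EF_Unit tests=21) = 21; EF_Integration tests = 21+9 = 30
ES_Code review = max(EF_Frontend dev=8, EF_Database migration=19) = 19; EF_Code review = 19+6 = 25
ES_Security audit = 19; EF_Security audit = 19+12 = 31
ES_Staging deploy = 25; EF_Staging deploy = 25+3 = 28
ES_Load testing = max(EF_Integration tests=30, EF_Security audit=31, EF_Staging deploy=28) = 31; EF_Load testing = 31+13 = 44
Expected project duration μ = 44 weeks. Critical path: Frontend dev → Database migration → Security audit → Load testing.

Variance along critical path = 1.778 + 0.111 + 1.000 + 11.111 = 14.000; σ = 3.742 weeks.
D = μ + z·σ = 44 + 2.326·3.742 = 52.7 weeks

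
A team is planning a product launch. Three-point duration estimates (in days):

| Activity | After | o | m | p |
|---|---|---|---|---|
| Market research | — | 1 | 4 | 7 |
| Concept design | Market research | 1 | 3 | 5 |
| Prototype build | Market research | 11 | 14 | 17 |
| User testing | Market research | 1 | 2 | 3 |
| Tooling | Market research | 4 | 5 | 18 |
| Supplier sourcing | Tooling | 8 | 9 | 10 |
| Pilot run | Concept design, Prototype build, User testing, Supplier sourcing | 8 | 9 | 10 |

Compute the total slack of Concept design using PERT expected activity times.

13 days

te_Market research = (1 + 4·4 + 7)/6 = 24/6 = 4
te_Concept design = (1 + 4·3 + 5)/6 = 18/6 = 3
te_Prototype build = (11 + 4·14 + 17)/6 = 84/6 = 14
te_User testing = (1 + 4·2 + 3)/6 = 12/6 = 2
te_Tooling = (4 + 4·5 + 18)/6 = 42/6 = 7
te_Supplier sourcing = (8 + 4·9 + 10)/6 = 54/6 = 9
te_Pilot run = (8 + 4·9 + 10)/6 = 54/6 = 9

Forward pass:
ES_Market research = 0; EF_Market research = 4
ES_Concept design = 4; EF_Concept design = 4+3 = 7
ES_Prototype build = 4; EF_Prototype build = 4+14 = 18
ES_User testing = 4; EF_User testing = 4+2 = 6
ES_Tooling = 4; EF_Tooling = 4+7 = 11
ES_Supplier sourcing = 11; EF_Supplier sourcing = 11+9 = 20
ES_Pilot run = max(EF_Concept design=7, EF_Prototype build=18, EF_User testing=6, EF_Supplier sourcing=20) = 20; EF_Pilot run = 20+9 = 29
Expected project duration μ = 29 days. Critical path: Market research → Tooling → Supplier sourcing → Pilot run.

Backward pass:
LF_Pilot run = 29; LS_Pilot run = 29−9 = 20
LF_Supplier sourcing = LS_Pilot run = 20; LS_Supplier sourcing = 20−9 = 11
LF_Tooling = LS_Supplier sourcing = 11; LS_Tooling = 11−7 = 4
LF_User testing = LS_Pilot run = 20; LS_User testing = 20−2 = 18
LF_Prototype build = LS_Pilot run = 20; LS_Prototype build = 20−14 = 6
LF_Concept design = LS_Pilot run = 20; LS_Concept design = 20−3 = 17
LF_Market research = min(LS_Concept design=17, LS_Prototype build=6, LS_User testing=18, LS_Tooling=4) = 4; LS_Market research = 4−4 = 0
Slack_Concept design = LS_Concept design − ES_Concept design = 17 − 4 = 13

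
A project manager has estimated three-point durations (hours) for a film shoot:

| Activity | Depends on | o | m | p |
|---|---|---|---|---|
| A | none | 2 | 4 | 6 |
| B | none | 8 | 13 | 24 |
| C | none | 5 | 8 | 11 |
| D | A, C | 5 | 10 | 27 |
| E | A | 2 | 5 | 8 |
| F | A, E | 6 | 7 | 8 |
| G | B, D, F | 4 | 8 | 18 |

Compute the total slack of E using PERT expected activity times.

te_A = (2 + 4·4 + 6)/6 = 24/6 = 4
te_B = (8 + 4·13 + 24)/6 = 84/6 = 14
te_C = (5 + 4·8 + 11)/6 = 48/6 = 8
te_D = (5 + 4·10 + 27)/6 = 72/6 = 12
te_E = (2 + 4·5 + 8)/6 = 30/6 = 5
te_F = (6 + 4·7 + 8)/6 = 42/6 = 7
te_G = (4 + 4·8 + 18)/6 = 54/6 = 9

Forward pass:
ES_A = 0; EF_A = 4
ES_B = 0; EF_B = 14
ES_C = 0; EF_C = 8
ES_D = max(EF_A=4, EF_C=8) = 8; EF_D = 8+12 = 20
ES_E = 4; EF_E = 4+5 = 9
ES_F = max(EF_A=4, EF_E=9) = 9; EF_F = 9+7 = 16
ES_G = max(EF_B=14, EF_D=20, EF_F=16) = 20; EF_G = 20+9 = 29
Expected project duration μ = 29 hours. Critical path: C → D → G.

Backward pass:
LF_G = 29; LS_G = 29−9 = 20
LF_F = LS_G = 20; LS_F = 20−7 = 13
LF_E = LS_F = 13; LS_E = 13−5 = 8
LF_D = LS_G = 20; LS_D = 20−12 = 8
LF_C = LS_D = 8; LS_C = 8−8 = 0
LF_B = LS_G = 20; LS_B = 20−14 = 6
LF_A = min(LS_D=8, LS_E=8, LS_F=13) = 8; LS_A = 8−4 = 4
Slack_E = LS_E − ES_E = 8 − 4 = 4

4 hours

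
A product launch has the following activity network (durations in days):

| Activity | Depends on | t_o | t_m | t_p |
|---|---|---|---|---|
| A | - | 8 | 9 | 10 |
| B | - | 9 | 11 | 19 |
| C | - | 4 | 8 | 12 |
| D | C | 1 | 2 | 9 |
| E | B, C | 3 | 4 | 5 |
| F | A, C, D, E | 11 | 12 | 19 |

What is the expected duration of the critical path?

29 days

te_A = (8 + 4·9 + 10)/6 = 54/6 = 9
te_B = (9 + 4·11 + 19)/6 = 72/6 = 12
te_C = (4 + 4·8 + 12)/6 = 48/6 = 8
te_D = (1 + 4·2 + 9)/6 = 18/6 = 3
te_E = (3 + 4·4 + 5)/6 = 24/6 = 4
te_F = (11 + 4·12 + 19)/6 = 78/6 = 13

Forward pass:
ES_A = 0; EF_A = 9
ES_B = 0; EF_B = 12
ES_C = 0; EF_C = 8
ES_D = 8; EF_D = 8+3 = 11
ES_E = max(EF_B=12, EF_C=8) = 12; EF_E = 12+4 = 16
ES_F = max(EF_A=9, EF_C=8, EF_D=11, EF_E=16) = 16; EF_F = 16+13 = 29
Expected project duration μ = 29 days. Critical path: B → E → F.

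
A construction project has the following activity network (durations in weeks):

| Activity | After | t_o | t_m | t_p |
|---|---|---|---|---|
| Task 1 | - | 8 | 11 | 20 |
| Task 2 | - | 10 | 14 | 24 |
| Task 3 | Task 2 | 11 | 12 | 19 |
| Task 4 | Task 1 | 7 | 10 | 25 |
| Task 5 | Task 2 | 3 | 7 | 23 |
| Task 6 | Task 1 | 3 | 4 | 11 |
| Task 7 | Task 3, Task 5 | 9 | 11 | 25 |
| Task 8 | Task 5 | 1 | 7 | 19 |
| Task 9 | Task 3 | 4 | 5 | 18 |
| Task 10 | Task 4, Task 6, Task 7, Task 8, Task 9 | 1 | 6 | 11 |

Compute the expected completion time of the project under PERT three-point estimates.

47 weeks

te_Task 1 = (8 + 4·11 + 20)/6 = 72/6 = 12
te_Task 2 = (10 + 4·14 + 24)/6 = 90/6 = 15
te_Task 3 = (11 + 4·12 + 19)/6 = 78/6 = 13
te_Task 4 = (7 + 4·10 + 25)/6 = 72/6 = 12
te_Task 5 = (3 + 4·7 + 23)/6 = 54/6 = 9
te_Task 6 = (3 + 4·4 + 11)/6 = 30/6 = 5
te_Task 7 = (9 + 4·11 + 25)/6 = 78/6 = 13
te_Task 8 = (1 + 4·7 + 19)/6 = 48/6 = 8
te_Task 9 = (4 + 4·5 + 18)/6 = 42/6 = 7
te_Task 10 = (1 + 4·6 + 11)/6 = 36/6 = 6

Forward pass:
ES_Task 1 = 0; EF_Task 1 = 12
ES_Task 2 = 0; EF_Task 2 = 15
ES_Task 3 = 15; EF_Task 3 = 15+13 = 28
ES_Task 4 = 12; EF_Task 4 = 12+12 = 24
ES_Task 5 = 15; EF_Task 5 = 15+9 = 24
ES_Task 6 = 12; EF_Task 6 = 12+5 = 17
ES_Task 7 = max(EF_Task 3=28, EF_Task 5=24) = 28; EF_Task 7 = 28+13 = 41
ES_Task 8 = 24; EF_Task 8 = 24+8 = 32
ES_Task 9 = 28; EF_Task 9 = 28+7 = 35
ES_Task 10 = max(EF_Task 4=24, EF_Task 6=17, EF_Task 7=41, EF_Task 8=32, EF_Task 9=35) = 41; EF_Task 10 = 41+6 = 47
Expected project duration μ = 47 weeks. Critical path: Task 2 → Task 3 → Task 7 → Task 10.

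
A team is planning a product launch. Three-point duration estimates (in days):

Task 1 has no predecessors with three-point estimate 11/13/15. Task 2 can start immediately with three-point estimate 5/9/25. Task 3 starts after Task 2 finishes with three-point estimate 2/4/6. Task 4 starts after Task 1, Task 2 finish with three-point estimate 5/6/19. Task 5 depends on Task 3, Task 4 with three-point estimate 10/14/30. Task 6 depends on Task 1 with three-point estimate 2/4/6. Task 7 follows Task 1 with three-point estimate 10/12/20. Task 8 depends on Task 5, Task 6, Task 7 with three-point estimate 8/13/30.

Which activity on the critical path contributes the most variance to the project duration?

Task 8

te_Task 1 = (11 + 4·13 + 15)/6 = 78/6 = 13; σ²_Task 1 = ((15−11)/6)² = 0.444
te_Task 2 = (5 + 4·9 + 25)/6 = 66/6 = 11; σ²_Task 2 = ((25−5)/6)² = 11.111
te_Task 3 = (2 + 4·4 + 6)/6 = 24/6 = 4; σ²_Task 3 = ((6−2)/6)² = 0.444
te_Task 4 = (5 + 4·6 + 19)/6 = 48/6 = 8; σ²_Task 4 = ((19−5)/6)² = 5.444
te_Task 5 = (10 + 4·14 + 30)/6 = 96/6 = 16; σ²_Task 5 = ((30−10)/6)² = 11.111
te_Task 6 = (2 + 4·4 + 6)/6 = 24/6 = 4; σ²_Task 6 = ((6−2)/6)² = 0.444
te_Task 7 = (10 + 4·12 + 20)/6 = 78/6 = 13; σ²_Task 7 = ((20−10)/6)² = 2.778
te_Task 8 = (8 + 4·13 + 30)/6 = 90/6 = 15; σ²_Task 8 = ((30−8)/6)² = 13.444

Forward pass:
ES_Task 1 = 0; EF_Task 1 = 13
ES_Task 2 = 0; EF_Task 2 = 11
ES_Task 3 = 11; EF_Task 3 = 11+4 = 15
ES_Task 4 = max(EF_Task 1=13, EF_Task 2=11) = 13; EF_Task 4 = 13+8 = 21
ES_Task 5 = max(EF_Task 3=15, EF_Task 4=21) = 21; EF_Task 5 = 21+16 = 37
ES_Task 6 = 13; EF_Task 6 = 13+4 = 17
ES_Task 7 = 13; EF_Task 7 = 13+13 = 26
ES_Task 8 = max(EF_Task 5=37, EF_Task 6=17, EF_Task 7=26) = 37; EF_Task 8 = 37+15 = 52
Expected project duration μ = 52 days. Critical path: Task 1 → Task 4 → Task 5 → Task 8.

Variances on critical path: σ²_Task 1=0.444, σ²_Task 4=5.444, σ²_Task 5=11.111, σ²_Task 8=13.444.
Largest is σ²_Task 8 = 13.444.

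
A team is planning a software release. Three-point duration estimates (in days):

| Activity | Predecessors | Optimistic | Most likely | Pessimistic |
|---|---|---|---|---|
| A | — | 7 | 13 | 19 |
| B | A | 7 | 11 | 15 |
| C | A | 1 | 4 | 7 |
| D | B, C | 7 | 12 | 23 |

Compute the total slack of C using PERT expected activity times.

7 days

te_A = (7 + 4·13 + 19)/6 = 78/6 = 13
te_B = (7 + 4·11 + 15)/6 = 66/6 = 11
te_C = (1 + 4·4 + 7)/6 = 24/6 = 4
te_D = (7 + 4·12 + 23)/6 = 78/6 = 13

Forward pass:
ES_A = 0; EF_A = 13
ES_B = 13; EF_B = 13+11 = 24
ES_C = 13; EF_C = 13+4 = 17
ES_D = max(EF_B=24, EF_C=17) = 24; EF_D = 24+13 = 37
Expected project duration μ = 37 days. Critical path: A → B → D.

Backward pass:
LF_D = 37; LS_D = 37−13 = 24
LF_C = LS_D = 24; LS_C = 24−4 = 20
LF_B = LS_D = 24; LS_B = 24−11 = 13
LF_A = min(LS_B=13, LS_C=20) = 13; LS_A = 13−13 = 0
Slack_C = LS_C − ES_C = 20 − 13 = 7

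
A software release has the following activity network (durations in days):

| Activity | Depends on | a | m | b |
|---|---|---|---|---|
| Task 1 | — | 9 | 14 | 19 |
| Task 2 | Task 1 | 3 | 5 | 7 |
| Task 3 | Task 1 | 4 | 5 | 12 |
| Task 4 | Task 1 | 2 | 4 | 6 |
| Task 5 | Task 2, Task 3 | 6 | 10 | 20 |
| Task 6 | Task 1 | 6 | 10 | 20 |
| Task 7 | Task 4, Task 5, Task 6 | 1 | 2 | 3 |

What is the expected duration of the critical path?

te_Task 1 = (9 + 4·14 + 19)/6 = 84/6 = 14
te_Task 2 = (3 + 4·5 + 7)/6 = 30/6 = 5
te_Task 3 = (4 + 4·5 + 12)/6 = 36/6 = 6
te_Task 4 = (2 + 4·4 + 6)/6 = 24/6 = 4
te_Task 5 = (6 + 4·10 + 20)/6 = 66/6 = 11
te_Task 6 = (6 + 4·10 + 20)/6 = 66/6 = 11
te_Task 7 = (1 + 4·2 + 3)/6 = 12/6 = 2

Forward pass:
ES_Task 1 = 0; EF_Task 1 = 14
ES_Task 2 = 14; EF_Task 2 = 14+5 = 19
ES_Task 3 = 14; EF_Task 3 = 14+6 = 20
ES_Task 4 = 14; EF_Task 4 = 14+4 = 18
ES_Task 5 = max(EF_Task 2=19, EF_Task 3=20) = 20; EF_Task 5 = 20+11 = 31
ES_Task 6 = 14; EF_Task 6 = 14+11 = 25
ES_Task 7 = max(EF_Task 4=18, EF_Task 5=31, EF_Task 6=25) = 31; EF_Task 7 = 31+2 = 33
Expected project duration μ = 33 days. Critical path: Task 1 → Task 3 → Task 5 → Task 7.

33 days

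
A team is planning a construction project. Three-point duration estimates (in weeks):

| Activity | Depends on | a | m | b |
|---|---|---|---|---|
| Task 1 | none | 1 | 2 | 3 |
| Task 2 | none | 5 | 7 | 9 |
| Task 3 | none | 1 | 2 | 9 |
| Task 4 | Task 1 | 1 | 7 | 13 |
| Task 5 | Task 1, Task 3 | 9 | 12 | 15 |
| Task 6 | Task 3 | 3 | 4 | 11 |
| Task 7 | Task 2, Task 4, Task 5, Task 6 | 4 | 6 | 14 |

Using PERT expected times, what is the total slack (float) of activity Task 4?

6 weeks

te_Task 1 = (1 + 4·2 + 3)/6 = 12/6 = 2
te_Task 2 = (5 + 4·7 + 9)/6 = 42/6 = 7
te_Task 3 = (1 + 4·2 + 9)/6 = 18/6 = 3
te_Task 4 = (1 + 4·7 + 13)/6 = 42/6 = 7
te_Task 5 = (9 + 4·12 + 15)/6 = 72/6 = 12
te_Task 6 = (3 + 4·4 + 11)/6 = 30/6 = 5
te_Task 7 = (4 + 4·6 + 14)/6 = 42/6 = 7

Forward pass:
ES_Task 1 = 0; EF_Task 1 = 2
ES_Task 2 = 0; EF_Task 2 = 7
ES_Task 3 = 0; EF_Task 3 = 3
ES_Task 4 = 2; EF_Task 4 = 2+7 = 9
ES_Task 5 = max(EF_Task 1=2, EF_Task 3=3) = 3; EF_Task 5 = 3+12 = 15
ES_Task 6 = 3; EF_Task 6 = 3+5 = 8
ES_Task 7 = max(EF_Task 2=7, EF_Task 4=9, EF_Task 5=15, EF_Task 6=8) = 15; EF_Task 7 = 15+7 = 22
Expected project duration μ = 22 weeks. Critical path: Task 3 → Task 5 → Task 7.

Backward pass:
LF_Task 7 = 22; LS_Task 7 = 22−7 = 15
LF_Task 6 = LS_Task 7 = 15; LS_Task 6 = 15−5 = 10
LF_Task 5 = LS_Task 7 = 15; LS_Task 5 = 15−12 = 3
LF_Task 4 = LS_Task 7 = 15; LS_Task 4 = 15−7 = 8
LF_Task 3 = min(LS_Task 5=3, LS_Task 6=10) = 3; LS_Task 3 = 3−3 = 0
LF_Task 2 = LS_Task 7 = 15; LS_Task 2 = 15−7 = 8
LF_Task 1 = min(LS_Task 4=8, LS_Task 5=3) = 3; LS_Task 1 = 3−2 = 1
Slack_Task 4 = LS_Task 4 − ES_Task 4 = 8 − 2 = 6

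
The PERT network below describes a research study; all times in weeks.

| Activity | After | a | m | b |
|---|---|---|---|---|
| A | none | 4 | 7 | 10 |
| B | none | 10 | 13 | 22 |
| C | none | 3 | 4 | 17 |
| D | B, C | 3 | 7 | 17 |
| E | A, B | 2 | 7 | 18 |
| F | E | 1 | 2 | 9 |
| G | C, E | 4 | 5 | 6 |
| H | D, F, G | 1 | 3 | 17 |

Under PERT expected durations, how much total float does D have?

te_A = (4 + 4·7 + 10)/6 = 42/6 = 7
te_B = (10 + 4·13 + 22)/6 = 84/6 = 14
te_C = (3 + 4·4 + 17)/6 = 36/6 = 6
te_D = (3 + 4·7 + 17)/6 = 48/6 = 8
te_E = (2 + 4·7 + 18)/6 = 48/6 = 8
te_F = (1 + 4·2 + 9)/6 = 18/6 = 3
te_G = (4 + 4·5 + 6)/6 = 30/6 = 5
te_H = (1 + 4·3 + 17)/6 = 30/6 = 5

Forward pass:
ES_A = 0; EF_A = 7
ES_B = 0; EF_B = 14
ES_C = 0; EF_C = 6
ES_D = max(EF_B=14, EF_C=6) = 14; EF_D = 14+8 = 22
ES_E = max(EF_A=7, EF_B=14) = 14; EF_E = 14+8 = 22
ES_F = 22; EF_F = 22+3 = 25
ES_G = max(EF_C=6, EF_E=22) = 22; EF_G = 22+5 = 27
ES_H = max(EF_D=22, EF_F=25, EF_G=27) = 27; EF_H = 27+5 = 32
Expected project duration μ = 32 weeks. Critical path: B → E → G → H.

Backward pass:
LF_H = 32; LS_H = 32−5 = 27
LF_G = LS_H = 27; LS_G = 27−5 = 22
LF_F = LS_H = 27; LS_F = 27−3 = 24
LF_E = min(LS_F=24, LS_G=22) = 22; LS_E = 22−8 = 14
LF_D = LS_H = 27; LS_D = 27−8 = 19
LF_C = min(LS_D=19, LS_G=22) = 19; LS_C = 19−6 = 13
LF_B = min(LS_D=19, LS_E=14) = 14; LS_B = 14−14 = 0
LF_A = LS_E = 14; LS_A = 14−7 = 7
Slack_D = LS_D − ES_D = 19 − 14 = 5

5 weeks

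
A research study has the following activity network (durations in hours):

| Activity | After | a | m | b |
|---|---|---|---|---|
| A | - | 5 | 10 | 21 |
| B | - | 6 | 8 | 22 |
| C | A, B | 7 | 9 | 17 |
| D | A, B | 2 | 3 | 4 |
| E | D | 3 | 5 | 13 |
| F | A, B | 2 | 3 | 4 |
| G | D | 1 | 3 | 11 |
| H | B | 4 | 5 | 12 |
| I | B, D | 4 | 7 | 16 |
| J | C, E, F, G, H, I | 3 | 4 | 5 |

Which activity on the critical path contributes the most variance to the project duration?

te_A = (5 + 4·10 + 21)/6 = 66/6 = 11; σ²_A = ((21−5)/6)² = 7.111
te_B = (6 + 4·8 + 22)/6 = 60/6 = 10; σ²_B = ((22−6)/6)² = 7.111
te_C = (7 + 4·9 + 17)/6 = 60/6 = 10; σ²_C = ((17−7)/6)² = 2.778
te_D = (2 + 4·3 + 4)/6 = 18/6 = 3; σ²_D = ((4−2)/6)² = 0.111
te_E = (3 + 4·5 + 13)/6 = 36/6 = 6; σ²_E = ((13−3)/6)² = 2.778
te_F = (2 + 4·3 + 4)/6 = 18/6 = 3; σ²_F = ((4−2)/6)² = 0.111
te_G = (1 + 4·3 + 11)/6 = 24/6 = 4; σ²_G = ((11−1)/6)² = 2.778
te_H = (4 + 4·5 + 12)/6 = 36/6 = 6; σ²_H = ((12−4)/6)² = 1.778
te_I = (4 + 4·7 + 16)/6 = 48/6 = 8; σ²_I = ((16−4)/6)² = 4.000
te_J = (3 + 4·4 + 5)/6 = 24/6 = 4; σ²_J = ((5−3)/6)² = 0.111

Forward pass:
ES_A = 0; EF_A = 11
ES_B = 0; EF_B = 10
ES_C = max(EF_A=11, EF_B=10) = 11; EF_C = 11+10 = 21
ES_D = max(EF_A=11, EF_B=10) = 11; EF_D = 11+3 = 14
ES_E = 14; EF_E = 14+6 = 20
ES_F = max(EF_A=11, EF_B=10) = 11; EF_F = 11+3 = 14
ES_G = 14; EF_G = 14+4 = 18
ES_H = 10; EF_H = 10+6 = 16
ES_I = max(EF_B=10, EF_D=14) = 14; EF_I = 14+8 = 22
ES_J = max(EF_C=21, EF_E=20, EF_F=14, EF_G=18, EF_H=16, EF_I=22) = 22; EF_J = 22+4 = 26
Expected project duration μ = 26 hours. Critical path: A → D → I → J.

Variances on critical path: σ²_A=7.111, σ²_D=0.111, σ²_I=4.000, σ²_J=0.111.
Largest is σ²_A = 7.111.

A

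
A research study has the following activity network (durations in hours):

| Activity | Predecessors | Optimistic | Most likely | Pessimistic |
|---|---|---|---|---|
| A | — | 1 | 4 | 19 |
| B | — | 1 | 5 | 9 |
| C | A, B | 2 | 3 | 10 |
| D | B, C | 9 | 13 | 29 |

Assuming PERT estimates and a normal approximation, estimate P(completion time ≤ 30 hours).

te_A = (1 + 4·4 + 19)/6 = 36/6 = 6; σ²_A = ((19−1)/6)² = 9.000
te_B = (1 + 4·5 + 9)/6 = 30/6 = 5; σ²_B = ((9−1)/6)² = 1.778
te_C = (2 + 4·3 + 10)/6 = 24/6 = 4; σ²_C = ((10−2)/6)² = 1.778
te_D = (9 + 4·13 + 29)/6 = 90/6 = 15; σ²_D = ((29−9)/6)² = 11.111

Forward pass:
ES_A = 0; EF_A = 6
ES_B = 0; EF_B = 5
ES_C = max(EF_A=6, EF_B=5) = 6; EF_C = 6+4 = 10
ES_D = max(EF_B=5, EF_C=10) = 10; EF_D = 10+15 = 25
Expected project duration μ = 25 hours. Critical path: A → C → D.

Variance along critical path = 9.000 + 1.778 + 11.111 = 21.889; σ = √21.889 = 4.679 hours.
Z = (30 − 25) / 4.679 = 1.069
P(T ≤ 30) = Φ(1.069) ≈ 0.857

0.857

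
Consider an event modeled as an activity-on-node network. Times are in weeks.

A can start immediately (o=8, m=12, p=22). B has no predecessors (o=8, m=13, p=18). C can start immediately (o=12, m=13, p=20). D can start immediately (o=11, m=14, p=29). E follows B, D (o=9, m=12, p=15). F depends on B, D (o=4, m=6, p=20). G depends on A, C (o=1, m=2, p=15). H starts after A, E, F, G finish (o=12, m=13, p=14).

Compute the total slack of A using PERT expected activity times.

te_A = (8 + 4·12 + 22)/6 = 78/6 = 13
te_B = (8 + 4·13 + 18)/6 = 78/6 = 13
te_C = (12 + 4·13 + 20)/6 = 84/6 = 14
te_D = (11 + 4·14 + 29)/6 = 96/6 = 16
te_E = (9 + 4·12 + 15)/6 = 72/6 = 12
te_F = (4 + 4·6 + 20)/6 = 48/6 = 8
te_G = (1 + 4·2 + 15)/6 = 24/6 = 4
te_H = (12 + 4·13 + 14)/6 = 78/6 = 13

Forward pass:
ES_A = 0; EF_A = 13
ES_B = 0; EF_B = 13
ES_C = 0; EF_C = 14
ES_D = 0; EF_D = 16
ES_E = max(EF_B=13, EF_D=16) = 16; EF_E = 16+12 = 28
ES_F = max(EF_B=13, EF_D=16) = 16; EF_F = 16+8 = 24
ES_G = max(EF_A=13, EF_C=14) = 14; EF_G = 14+4 = 18
ES_H = max(EF_A=13, EF_E=28, EF_F=24, EF_G=18) = 28; EF_H = 28+13 = 41
Expected project duration μ = 41 weeks. Critical path: D → E → H.

Backward pass:
LF_H = 41; LS_H = 41−13 = 28
LF_G = LS_H = 28; LS_G = 28−4 = 24
LF_F = LS_H = 28; LS_F = 28−8 = 20
LF_E = LS_H = 28; LS_E = 28−12 = 16
LF_D = min(LS_E=16, LS_F=20) = 16; LS_D = 16−16 = 0
LF_C = LS_G = 24; LS_C = 24−14 = 10
LF_B = min(LS_E=16, LS_F=20) = 16; LS_B = 16−13 = 3
LF_A = min(LS_G=24, LS_H=28) = 24; LS_A = 24−13 = 11
Slack_A = LS_A − ES_A = 11 − 0 = 11

11 weeks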